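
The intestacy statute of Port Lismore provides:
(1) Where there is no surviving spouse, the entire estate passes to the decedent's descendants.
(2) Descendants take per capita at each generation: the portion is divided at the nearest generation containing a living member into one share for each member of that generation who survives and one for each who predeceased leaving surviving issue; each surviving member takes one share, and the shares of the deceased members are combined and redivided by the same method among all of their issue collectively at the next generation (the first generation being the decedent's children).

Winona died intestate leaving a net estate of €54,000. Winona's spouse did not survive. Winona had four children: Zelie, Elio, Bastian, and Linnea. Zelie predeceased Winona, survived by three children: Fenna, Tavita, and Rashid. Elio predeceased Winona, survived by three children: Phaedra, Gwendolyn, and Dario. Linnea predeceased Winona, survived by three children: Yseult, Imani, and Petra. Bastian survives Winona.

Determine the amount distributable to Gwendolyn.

Gwendolyn receives €4,500.

The entire €54,000 passes to the descendants.
That amount (€54,000) is divided at the children's generation into 4 shares of €13,500. Bastian takes €13,500. The 3 shares of the deceased (Zelie, Elio, and Linnea) are combined into a pool of €40,500.
That pool (€40,500) is divided at the grandchildren's generation equally among Fenna, Tavita, Rashid, Phaedra, Gwendolyn, Dario, Yseult, Imani, and Petra: €4,500 each.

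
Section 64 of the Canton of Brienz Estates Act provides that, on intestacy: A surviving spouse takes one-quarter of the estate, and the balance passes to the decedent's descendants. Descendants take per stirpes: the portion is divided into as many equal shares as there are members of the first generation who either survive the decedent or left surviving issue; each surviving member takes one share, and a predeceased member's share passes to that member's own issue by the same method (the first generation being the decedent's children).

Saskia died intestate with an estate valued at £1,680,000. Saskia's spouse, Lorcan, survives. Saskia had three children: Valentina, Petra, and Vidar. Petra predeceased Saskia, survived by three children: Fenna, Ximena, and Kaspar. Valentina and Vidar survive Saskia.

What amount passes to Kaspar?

Kaspar receives £140,000.

Lorcan takes one-quarter of £1,680,000 = £420,000. The remaining £1,260,000 passes to the descendants.
The descendants' portion (£1,260,000) is divided into 3 shares of £420,000: Valentina and Vidar each take £420,000; Petra's £420,000 share passes to Petra's issue.
Petra's share (£420,000) is divided into 3 shares of £140,000: Fenna, Ximena, and Kaspar each take £140,000.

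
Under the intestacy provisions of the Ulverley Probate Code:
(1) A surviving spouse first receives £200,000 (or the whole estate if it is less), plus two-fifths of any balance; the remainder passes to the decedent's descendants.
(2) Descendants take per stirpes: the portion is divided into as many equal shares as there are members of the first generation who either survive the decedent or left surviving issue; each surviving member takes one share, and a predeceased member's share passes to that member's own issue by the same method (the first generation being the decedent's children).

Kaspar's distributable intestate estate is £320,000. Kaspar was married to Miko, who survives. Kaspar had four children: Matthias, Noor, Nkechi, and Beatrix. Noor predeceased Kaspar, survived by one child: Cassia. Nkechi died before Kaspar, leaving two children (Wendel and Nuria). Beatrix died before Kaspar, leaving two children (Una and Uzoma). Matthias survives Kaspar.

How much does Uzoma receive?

Uzoma receives £9,000.

Miko first takes £200,000, leaving a balance of £120,000. Miko then takes two-fifths of the balance (£48,000), for a total of £248,000. The remaining £72,000 passes to the descendants.
The descendants' portion (£72,000) is divided into 4 shares of £18,000: Matthias takes £18,000; Noor's £18,000 share passes to Noor's issue; Nkechi's £18,000 share passes to Nkechi's issue; Beatrix's £18,000 share passes to Beatrix's issue.
Noor's share (£18,000) passes entirely to Cassia.
Nkechi's share (£18,000) is divided into 2 shares of £9,000: Wendel and Nuria each take £9,000.
Beatrix's share (£18,000) is divided into 2 shares of £9,000: Una and Uzoma each take £9,000.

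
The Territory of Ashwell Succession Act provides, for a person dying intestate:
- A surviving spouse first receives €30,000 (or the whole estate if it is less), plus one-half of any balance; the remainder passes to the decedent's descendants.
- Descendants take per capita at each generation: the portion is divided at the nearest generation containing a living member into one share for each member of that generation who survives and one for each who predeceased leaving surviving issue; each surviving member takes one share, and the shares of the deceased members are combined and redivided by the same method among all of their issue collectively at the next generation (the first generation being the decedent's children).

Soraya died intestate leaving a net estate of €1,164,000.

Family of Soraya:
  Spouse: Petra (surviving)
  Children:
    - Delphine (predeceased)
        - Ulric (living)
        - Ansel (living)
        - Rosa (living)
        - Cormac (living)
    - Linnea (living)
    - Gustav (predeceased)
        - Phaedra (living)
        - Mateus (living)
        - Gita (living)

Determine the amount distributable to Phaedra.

Phaedra receives €54,000.

Petra first takes €30,000, leaving a balance of €1,134,000. Petra then takes one-half of the balance (€567,000), for a total of €597,000. The remaining €567,000 passes to the descendants.
The descendants' portion (€567,000) is divided at the children's generation into 3 shares of €189,000. Linnea takes €189,000. The 2 shares of the deceased (Delphine and Gustav) are combined into a pool of €378,000.
That pool (€378,000) is divided at the grandchildren's generation equally among Ulric, Ansel, Rosa, Cormac, Phaedra, Mateus, and Gita: €54,000 each.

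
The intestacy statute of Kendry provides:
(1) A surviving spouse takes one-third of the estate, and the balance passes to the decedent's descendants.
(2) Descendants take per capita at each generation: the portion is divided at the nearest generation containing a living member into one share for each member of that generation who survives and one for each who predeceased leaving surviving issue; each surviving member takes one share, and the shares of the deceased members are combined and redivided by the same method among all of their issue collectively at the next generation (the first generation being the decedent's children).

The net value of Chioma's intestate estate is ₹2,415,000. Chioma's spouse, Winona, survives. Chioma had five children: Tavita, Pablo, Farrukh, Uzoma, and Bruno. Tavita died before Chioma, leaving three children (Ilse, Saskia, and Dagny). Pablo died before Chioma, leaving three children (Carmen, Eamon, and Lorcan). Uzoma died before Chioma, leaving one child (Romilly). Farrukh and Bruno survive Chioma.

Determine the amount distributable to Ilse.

Ilse receives ₹138,000.

Winona takes one-third of ₹2,415,000 = ₹805,000. The remaining ₹1,610,000 passes to the descendants.
The descendants' portion (₹1,610,000) is divided at the children's generation into 5 shares of ₹322,000. Farrukh and Bruno each take ₹322,000. The 3 shares of the deceased (Tavita, Pablo, and Uzoma) are combined into a pool of ₹966,000.
That pool (₹966,000) is divided at the grandchildren's generation equally among Ilse, Saskia, Dagny, Carmen, Eamon, Lorcan, and Romilly: ₹138,000 each.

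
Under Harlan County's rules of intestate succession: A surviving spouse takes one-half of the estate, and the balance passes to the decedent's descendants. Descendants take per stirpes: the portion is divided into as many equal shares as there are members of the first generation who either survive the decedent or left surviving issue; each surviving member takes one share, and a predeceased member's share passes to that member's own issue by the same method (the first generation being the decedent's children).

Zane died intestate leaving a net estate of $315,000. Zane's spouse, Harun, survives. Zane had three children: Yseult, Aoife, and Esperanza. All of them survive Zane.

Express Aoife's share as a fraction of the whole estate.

Harun takes one-half of $315,000 = $157,500. The remaining $157,500 passes to the descendants.
The descendants' portion ($157,500) is divided into 3 shares of $52,500: Yseult, Aoife, and Esperanza each take $52,500.

Aoife receives 1/6 of the estate.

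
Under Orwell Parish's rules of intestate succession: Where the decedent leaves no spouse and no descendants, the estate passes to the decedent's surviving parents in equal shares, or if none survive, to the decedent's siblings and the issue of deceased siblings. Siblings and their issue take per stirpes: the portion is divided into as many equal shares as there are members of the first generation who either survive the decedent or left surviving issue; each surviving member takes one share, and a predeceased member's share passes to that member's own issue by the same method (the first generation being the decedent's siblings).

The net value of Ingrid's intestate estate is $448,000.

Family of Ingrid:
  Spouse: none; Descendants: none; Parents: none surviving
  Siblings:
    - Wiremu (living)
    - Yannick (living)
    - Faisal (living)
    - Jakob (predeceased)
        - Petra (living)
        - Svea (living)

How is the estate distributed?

The entire $448,000 passes to the siblings and their issue.
That amount ($448,000) is divided into 4 shares of $112,000: Wiremu, Yannick, and Faisal each take $112,000; Jakob's $112,000 share passes to Jakob's issue.
Jakob's share ($112,000) is divided into 2 shares of $56,000: Petra and Svea each take $56,000.

Wiremu: $112,000; Yannick: $112,000; Faisal: $112,000; Petra: $56,000; Svea: $56,000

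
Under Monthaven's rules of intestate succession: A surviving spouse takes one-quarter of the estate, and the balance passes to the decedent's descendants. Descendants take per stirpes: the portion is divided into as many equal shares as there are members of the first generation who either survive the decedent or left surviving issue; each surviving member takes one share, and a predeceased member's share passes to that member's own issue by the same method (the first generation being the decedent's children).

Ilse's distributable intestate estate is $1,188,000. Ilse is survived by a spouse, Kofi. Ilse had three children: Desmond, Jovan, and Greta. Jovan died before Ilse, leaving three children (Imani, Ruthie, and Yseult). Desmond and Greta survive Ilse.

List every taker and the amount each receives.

Kofi takes one-quarter of $1,188,000 = $297,000. The remaining $891,000 passes to the descendants.
The descendants' portion ($891,000) is divided into 3 shares of $297,000: Desmond and Greta each take $297,000; Jovan's $297,000 share passes to Jovan's issue.
Jovan's share ($297,000) is divided into 3 shares of $99,000: Imani, Ruthie, and Yseult each take $99,000.

Kofi: $297,000; Desmond: $297,000; Imani: $99,000; Ruthie: $99,000; Yseult: $99,000; Greta: $297,000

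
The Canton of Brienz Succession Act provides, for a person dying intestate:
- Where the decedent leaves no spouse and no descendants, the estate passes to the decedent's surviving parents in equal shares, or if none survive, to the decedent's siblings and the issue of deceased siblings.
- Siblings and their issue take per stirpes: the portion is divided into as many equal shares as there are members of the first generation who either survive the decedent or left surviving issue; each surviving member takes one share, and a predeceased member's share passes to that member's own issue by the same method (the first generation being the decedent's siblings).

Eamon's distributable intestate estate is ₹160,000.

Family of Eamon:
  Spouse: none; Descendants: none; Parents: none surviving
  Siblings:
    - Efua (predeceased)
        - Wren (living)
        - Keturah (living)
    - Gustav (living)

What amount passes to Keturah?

The entire ₹160,000 passes to the siblings and their issue.
That amount (₹160,000) is divided into 2 shares of ₹80,000: Gustav takes ₹80,000; Efua's ₹80,000 share passes to Efua's issue.
Efua's share (₹80,000) is divided into 2 shares of ₹40,000: Wren and Keturah each take ₹40,000.

Keturah receives ₹40,000.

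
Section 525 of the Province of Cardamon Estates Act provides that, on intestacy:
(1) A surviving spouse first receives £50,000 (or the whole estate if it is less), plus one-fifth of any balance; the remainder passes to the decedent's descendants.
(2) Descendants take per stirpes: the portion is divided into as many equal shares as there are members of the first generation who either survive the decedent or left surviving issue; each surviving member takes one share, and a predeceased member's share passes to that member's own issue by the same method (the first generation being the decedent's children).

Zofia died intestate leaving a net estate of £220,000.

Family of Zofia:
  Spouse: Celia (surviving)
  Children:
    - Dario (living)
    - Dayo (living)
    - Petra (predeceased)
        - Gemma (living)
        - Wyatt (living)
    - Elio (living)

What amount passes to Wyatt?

Wyatt receives £17,000.

Celia first takes £50,000, leaving a balance of £170,000. Celia then takes one-fifth of the balance (£34,000), for a total of £84,000. The remaining £136,000 passes to the descendants.
The descendants' portion (£136,000) is divided into 4 shares of £34,000: Dario, Dayo, and Elio each take £34,000; Petra's £34,000 share passes to Petra's issue.
Petra's share (£34,000) is divided into 2 shares of £17,000: Gemma and Wyatt each take £17,000.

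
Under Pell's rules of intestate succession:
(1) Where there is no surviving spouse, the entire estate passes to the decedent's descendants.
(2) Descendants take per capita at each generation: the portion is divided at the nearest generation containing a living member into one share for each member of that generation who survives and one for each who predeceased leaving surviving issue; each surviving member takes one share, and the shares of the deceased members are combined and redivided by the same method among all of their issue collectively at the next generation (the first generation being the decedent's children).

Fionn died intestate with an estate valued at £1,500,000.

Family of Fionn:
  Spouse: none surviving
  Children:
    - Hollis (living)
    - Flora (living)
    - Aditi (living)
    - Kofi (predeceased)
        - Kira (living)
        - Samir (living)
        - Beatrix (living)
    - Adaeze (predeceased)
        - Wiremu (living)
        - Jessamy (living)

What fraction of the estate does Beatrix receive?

The entire £1,500,000 passes to the descendants.
That amount (£1,500,000) is divided at the children's generation into 5 shares of £300,000. Hollis, Flora, and Aditi each take £300,000. The 2 shares of the deceased (Kofi and Adaeze) are combined into a pool of £600,000.
That pool (£600,000) is divided at the grandchildren's generation equally among Kira, Samir, Beatrix, Wiremu, and Jessamy: £120,000 each.

Beatrix receives 2/25 of the estate.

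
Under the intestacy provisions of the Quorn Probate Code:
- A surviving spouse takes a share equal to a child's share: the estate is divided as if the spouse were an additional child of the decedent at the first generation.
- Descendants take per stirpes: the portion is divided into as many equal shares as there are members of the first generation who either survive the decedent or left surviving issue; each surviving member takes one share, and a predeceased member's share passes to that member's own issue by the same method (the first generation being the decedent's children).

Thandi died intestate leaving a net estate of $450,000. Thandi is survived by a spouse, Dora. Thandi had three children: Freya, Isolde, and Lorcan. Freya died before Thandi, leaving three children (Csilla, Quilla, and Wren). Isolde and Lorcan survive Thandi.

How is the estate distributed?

The spouse counts as an additional share at the children's level, so there are 4 primary shares of $112,500. Dora takes one such share ($112,500).
The children's combined portion ($337,500) is divided into 3 shares of $112,500: Isolde and Lorcan each take $112,500; Freya's $112,500 share passes to Freya's issue.
Freya's share ($112,500) is divided into 3 shares of $37,500: Csilla, Quilla, and Wren each take $37,500.

Dora: $112,500; Csilla: $37,500; Quilla: $37,500; Wren: $37,500; Isolde: $112,500; Lorcan: $112,500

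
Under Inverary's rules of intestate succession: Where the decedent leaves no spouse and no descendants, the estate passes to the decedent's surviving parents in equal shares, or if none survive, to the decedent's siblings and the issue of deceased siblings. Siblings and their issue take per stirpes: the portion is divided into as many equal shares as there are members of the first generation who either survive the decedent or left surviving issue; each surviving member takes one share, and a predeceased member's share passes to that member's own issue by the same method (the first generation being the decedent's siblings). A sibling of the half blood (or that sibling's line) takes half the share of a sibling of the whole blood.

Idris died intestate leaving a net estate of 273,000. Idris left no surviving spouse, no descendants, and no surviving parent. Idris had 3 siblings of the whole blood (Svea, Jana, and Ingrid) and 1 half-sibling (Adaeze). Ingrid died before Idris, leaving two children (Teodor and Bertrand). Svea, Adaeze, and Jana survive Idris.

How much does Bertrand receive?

Bertrand receives 39,000.

The entire 273,000 passes to the siblings and their issue.
Counting each half-blood sibling's line as half a unit, there are 7/2 units in 273,000, so one unit is 78,000. Whole-blood lines (Svea, Jana, and Ingrid) take 78,000 each; half-blood lines (Adaeze) take 39,000 each.
Ingrid's share (78,000) is divided into 2 shares of 39,000: Teodor and Bertrand each take 39,000.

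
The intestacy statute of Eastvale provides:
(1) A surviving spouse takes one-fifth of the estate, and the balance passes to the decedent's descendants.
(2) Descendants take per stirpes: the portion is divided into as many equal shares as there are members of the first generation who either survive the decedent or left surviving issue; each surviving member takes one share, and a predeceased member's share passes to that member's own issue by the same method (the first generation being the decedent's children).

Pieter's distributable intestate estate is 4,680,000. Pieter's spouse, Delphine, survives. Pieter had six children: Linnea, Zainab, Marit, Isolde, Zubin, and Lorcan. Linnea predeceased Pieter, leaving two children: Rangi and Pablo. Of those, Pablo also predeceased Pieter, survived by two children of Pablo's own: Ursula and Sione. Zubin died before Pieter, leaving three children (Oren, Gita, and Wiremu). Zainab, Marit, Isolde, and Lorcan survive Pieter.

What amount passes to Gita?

Gita receives 208,000.

Delphine takes one-fifth of 4,680,000 = 936,000. The remaining 3,744,000 passes to the descendants.
The descendants' portion (3,744,000) is divided into 6 shares of 624,000: Zainab, Marit, Isolde, and Lorcan each take 624,000; Linnea's 624,000 share passes to Linnea's issue; Zubin's 624,000 share passes to Zubin's issue.
Linnea's share (624,000) is divided into 2 shares of 312,000: Rangi takes 312,000; Pablo's 312,000 share passes to Pablo's issue.
Pablo's share (312,000) is divided into 2 shares of 156,000: Ursula and Sione each take 156,000.
Zubin's share (624,000) is divided into 3 shares of 208,000: Oren, Gita, and Wiremu each take 208,000.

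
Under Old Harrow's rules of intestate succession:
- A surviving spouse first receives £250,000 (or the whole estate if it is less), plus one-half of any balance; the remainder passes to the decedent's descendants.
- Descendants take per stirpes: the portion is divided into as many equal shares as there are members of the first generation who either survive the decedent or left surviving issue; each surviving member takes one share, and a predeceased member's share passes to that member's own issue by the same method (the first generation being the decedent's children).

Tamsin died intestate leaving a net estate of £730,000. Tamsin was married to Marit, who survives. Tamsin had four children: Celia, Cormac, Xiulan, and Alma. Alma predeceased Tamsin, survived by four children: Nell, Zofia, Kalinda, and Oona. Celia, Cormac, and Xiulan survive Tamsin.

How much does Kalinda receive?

Marit first takes £250,000, leaving a balance of £480,000. Marit then takes one-half of the balance (£240,000), for a total of £490,000. The remaining £240,000 passes to the descendants.
The descendants' portion (£240,000) is divided into 4 shares of £60,000: Celia, Cormac, and Xiulan each take £60,000; Alma's £60,000 share passes to Alma's issue.
Alma's share (£60,000) is divided into 4 shares of £15,000: Nell, Zofia, Kalinda, and Oona each take £15,000.

Kalinda receives £15,000.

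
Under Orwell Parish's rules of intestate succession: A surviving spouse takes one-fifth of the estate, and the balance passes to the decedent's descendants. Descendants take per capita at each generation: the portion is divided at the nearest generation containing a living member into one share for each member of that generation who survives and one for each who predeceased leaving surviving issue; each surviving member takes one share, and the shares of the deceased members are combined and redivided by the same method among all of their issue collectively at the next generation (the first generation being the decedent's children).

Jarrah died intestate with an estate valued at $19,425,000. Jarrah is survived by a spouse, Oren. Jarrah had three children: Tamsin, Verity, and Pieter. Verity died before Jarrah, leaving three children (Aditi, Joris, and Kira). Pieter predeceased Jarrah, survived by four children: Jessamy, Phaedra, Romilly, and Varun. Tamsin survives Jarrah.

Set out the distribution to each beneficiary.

Oren: $3,885,000; Tamsin: $5,180,000; Aditi: $1,480,000; Joris: $1,480,000; Kira: $1,480,000; Jessamy: $1,480,000; Phaedra: $1,480,000; Romilly: $1,480,000; Varun: $1,480,000

Oren takes one-fifth of $19,425,000 = $3,885,000. The remaining $15,540,000 passes to the descendants.
The descendants' portion ($15,540,000) is divided at the children's generation into 3 shares of $5,180,000. Tamsin takes $5,180,000. The 2 shares of the deceased (Verity and Pieter) are combined into a pool of $10,360,000.
That pool ($10,360,000) is divided at the grandchildren's generation equally among Aditi, Joris, Kira, Jessamy, Phaedra, Romilly, and Varun: $1,480,000 each.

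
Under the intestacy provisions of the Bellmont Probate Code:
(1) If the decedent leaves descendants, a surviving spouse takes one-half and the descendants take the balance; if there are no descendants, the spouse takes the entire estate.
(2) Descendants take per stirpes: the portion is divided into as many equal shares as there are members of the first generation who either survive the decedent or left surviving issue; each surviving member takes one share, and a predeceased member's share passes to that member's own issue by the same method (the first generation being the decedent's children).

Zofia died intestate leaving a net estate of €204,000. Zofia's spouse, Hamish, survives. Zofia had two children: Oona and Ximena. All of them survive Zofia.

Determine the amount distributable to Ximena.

Hamish takes one-half of €204,000 = €102,000. The remaining €102,000 passes to the descendants.
The descendants' portion (€102,000) is divided into 2 shares of €51,000: Oona and Ximena each take €51,000.

Ximena receives €51,000.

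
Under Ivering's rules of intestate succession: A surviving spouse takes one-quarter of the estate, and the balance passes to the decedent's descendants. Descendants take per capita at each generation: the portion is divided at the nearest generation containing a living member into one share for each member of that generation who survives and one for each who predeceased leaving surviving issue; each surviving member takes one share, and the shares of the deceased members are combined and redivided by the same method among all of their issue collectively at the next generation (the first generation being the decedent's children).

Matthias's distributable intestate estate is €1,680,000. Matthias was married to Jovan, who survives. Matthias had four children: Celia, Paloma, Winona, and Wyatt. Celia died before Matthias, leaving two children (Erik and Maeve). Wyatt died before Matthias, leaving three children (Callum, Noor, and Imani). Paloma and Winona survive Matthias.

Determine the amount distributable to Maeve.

Jovan takes one-quarter of €1,680,000 = €420,000. The remaining €1,260,000 passes to the descendants.
The descendants' portion (€1,260,000) is divided at the children's generation into 4 shares of €315,000. Paloma and Winona each take €315,000. The 2 shares of the deceased (Celia and Wyatt) are combined into a pool of €630,000.
That pool (€630,000) is divided at the grandchildren's generation equally among Erik, Maeve, Callum, Noor, and Imani: €126,000 each.

Maeve receives €126,000.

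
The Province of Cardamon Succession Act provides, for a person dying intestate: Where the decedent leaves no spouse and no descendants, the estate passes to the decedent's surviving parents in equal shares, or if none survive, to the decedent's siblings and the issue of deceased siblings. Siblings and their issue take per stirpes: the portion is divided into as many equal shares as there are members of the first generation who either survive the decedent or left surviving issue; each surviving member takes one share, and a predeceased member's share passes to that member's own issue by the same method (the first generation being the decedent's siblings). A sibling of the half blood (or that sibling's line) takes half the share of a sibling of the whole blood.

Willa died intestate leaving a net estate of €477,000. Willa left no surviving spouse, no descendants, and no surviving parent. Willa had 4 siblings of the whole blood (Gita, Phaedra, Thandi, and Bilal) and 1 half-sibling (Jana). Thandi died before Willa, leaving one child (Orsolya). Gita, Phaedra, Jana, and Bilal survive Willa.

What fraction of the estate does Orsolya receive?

The entire €477,000 passes to the siblings and their issue.
Counting each half-blood sibling's line as half a unit, there are 9/2 units in €477,000, so one unit is €106,000. Whole-blood lines (Gita, Phaedra, Thandi, and Bilal) take €106,000 each; half-blood lines (Jana) take €53,000 each.
Thandi's share (€106,000) passes entirely to Orsolya.

Orsolya receives 2/9 of the estate.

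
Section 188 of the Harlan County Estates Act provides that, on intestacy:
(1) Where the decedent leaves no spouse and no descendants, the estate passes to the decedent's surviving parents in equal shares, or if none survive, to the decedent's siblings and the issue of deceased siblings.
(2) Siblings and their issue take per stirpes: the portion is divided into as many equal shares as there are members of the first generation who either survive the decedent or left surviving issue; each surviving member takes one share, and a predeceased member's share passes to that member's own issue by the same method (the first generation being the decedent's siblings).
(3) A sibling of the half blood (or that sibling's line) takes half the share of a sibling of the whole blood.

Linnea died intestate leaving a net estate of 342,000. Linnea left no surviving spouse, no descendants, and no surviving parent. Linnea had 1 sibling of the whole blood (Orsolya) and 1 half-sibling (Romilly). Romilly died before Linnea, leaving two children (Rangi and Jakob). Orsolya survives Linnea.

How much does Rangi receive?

The entire 342,000 passes to the siblings and their issue.
Counting each half-blood sibling's line as half a unit, there are 3/2 units in 342,000, so one unit is 228,000. Whole-blood lines (Orsolya) take 228,000 each; half-blood lines (Romilly) take 114,000 each.
Romilly's share (114,000) is divided into 2 shares of 57,000: Rangi and Jakob each take 57,000.

Rangi receives 57,000.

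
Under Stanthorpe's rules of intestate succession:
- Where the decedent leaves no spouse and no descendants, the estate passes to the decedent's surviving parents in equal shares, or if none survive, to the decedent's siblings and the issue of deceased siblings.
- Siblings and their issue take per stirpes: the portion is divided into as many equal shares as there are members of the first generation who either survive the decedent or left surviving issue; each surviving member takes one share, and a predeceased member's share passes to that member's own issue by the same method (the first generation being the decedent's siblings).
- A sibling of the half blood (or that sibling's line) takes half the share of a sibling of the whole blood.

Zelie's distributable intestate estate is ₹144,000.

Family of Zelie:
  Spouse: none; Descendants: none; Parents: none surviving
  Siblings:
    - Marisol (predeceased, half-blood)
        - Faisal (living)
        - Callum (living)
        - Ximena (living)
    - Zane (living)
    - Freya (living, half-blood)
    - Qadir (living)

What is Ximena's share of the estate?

Ximena receives ₹8,000.

The entire ₹144,000 passes to the siblings and their issue.
Counting each half-blood sibling's line as half a unit, there are 3 units in ₹144,000, so one unit is ₹48,000. Whole-blood lines (Zane and Qadir) take ₹48,000 each; half-blood lines (Marisol and Freya) take ₹24,000 each.
Marisol's share (₹24,000) is divided into 3 shares of ₹8,000: Faisal, Callum, and Ximena each take ₹8,000.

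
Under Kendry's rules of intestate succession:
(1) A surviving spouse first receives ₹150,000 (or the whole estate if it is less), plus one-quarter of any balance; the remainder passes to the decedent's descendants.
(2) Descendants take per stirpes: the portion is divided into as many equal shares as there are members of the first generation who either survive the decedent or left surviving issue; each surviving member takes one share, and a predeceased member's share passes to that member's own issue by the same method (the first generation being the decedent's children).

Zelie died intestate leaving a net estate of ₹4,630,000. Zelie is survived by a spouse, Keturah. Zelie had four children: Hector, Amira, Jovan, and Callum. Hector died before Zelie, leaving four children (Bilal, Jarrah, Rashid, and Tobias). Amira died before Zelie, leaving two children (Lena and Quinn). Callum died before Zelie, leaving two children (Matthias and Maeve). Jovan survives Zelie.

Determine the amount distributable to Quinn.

Quinn receives ₹420,000.

Keturah first takes ₹150,000, leaving a balance of ₹4,480,000. Keturah then takes one-quarter of the balance (₹1,120,000), for a total of ₹1,270,000. The remaining ₹3,360,000 passes to the descendants.
The descendants' portion (₹3,360,000) is divided into 4 shares of ₹840,000: Jovan takes ₹840,000; Hector's ₹840,000 share passes to Hector's issue; Amira's ₹840,000 share passes to Amira's issue; Callum's ₹840,000 share passes to Callum's issue.
Hector's share (₹840,000) is divided into 4 shares of ₹210,000: Bilal, Jarrah, Rashid, and Tobias each take ₹210,000.
Amira's share (₹840,000) is divided into 2 shares of ₹420,000: Lena and Quinn each take ₹420,000.
Callum's share (₹840,000) is divided into 2 shares of ₹420,000: Matthias and Maeve each take ₹420,000.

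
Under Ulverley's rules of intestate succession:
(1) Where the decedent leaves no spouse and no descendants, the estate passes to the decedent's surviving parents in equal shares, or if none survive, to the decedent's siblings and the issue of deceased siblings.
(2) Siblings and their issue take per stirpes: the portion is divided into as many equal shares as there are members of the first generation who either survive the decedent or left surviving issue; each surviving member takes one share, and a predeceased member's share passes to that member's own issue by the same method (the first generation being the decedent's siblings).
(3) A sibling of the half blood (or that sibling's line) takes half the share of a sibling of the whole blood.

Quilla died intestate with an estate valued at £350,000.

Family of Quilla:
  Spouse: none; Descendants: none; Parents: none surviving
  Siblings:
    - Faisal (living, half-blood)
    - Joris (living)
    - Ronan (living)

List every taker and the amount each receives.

The entire £350,000 passes to the siblings and their issue.
Counting each half-blood sibling's line as half a unit, there are 5/2 units in £350,000, so one unit is £140,000. Whole-blood lines (Joris and Ronan) take £140,000 each; half-blood lines (Faisal) take £70,000 each.

Faisal: £70,000; Joris: £140,000; Ronan: £140,000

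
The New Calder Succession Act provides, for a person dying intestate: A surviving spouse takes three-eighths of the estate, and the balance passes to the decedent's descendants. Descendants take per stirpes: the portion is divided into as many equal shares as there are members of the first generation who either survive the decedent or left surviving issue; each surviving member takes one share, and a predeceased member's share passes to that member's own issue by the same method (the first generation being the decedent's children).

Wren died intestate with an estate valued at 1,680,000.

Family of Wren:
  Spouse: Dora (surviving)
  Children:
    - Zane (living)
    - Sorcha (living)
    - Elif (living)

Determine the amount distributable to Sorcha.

Sorcha receives 350,000.

Dora takes three-eighths of 1,680,000 = 630,000. The remaining 1,050,000 passes to the descendants.
The descendants' portion (1,050,000) is divided into 3 shares of 350,000: Zane, Sorcha, and Elif each take 350,000.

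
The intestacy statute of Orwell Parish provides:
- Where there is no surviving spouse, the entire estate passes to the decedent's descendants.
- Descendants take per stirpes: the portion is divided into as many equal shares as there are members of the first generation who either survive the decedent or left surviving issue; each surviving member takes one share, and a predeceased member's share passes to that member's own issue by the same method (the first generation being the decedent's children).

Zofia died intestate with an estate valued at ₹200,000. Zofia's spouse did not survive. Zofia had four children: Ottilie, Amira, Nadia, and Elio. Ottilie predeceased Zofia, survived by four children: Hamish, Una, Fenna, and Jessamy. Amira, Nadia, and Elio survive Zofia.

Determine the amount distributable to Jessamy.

Jessamy receives ₹12,500.

The entire ₹200,000 passes to the descendants.
That amount (₹200,000) is divided into 4 shares of ₹50,000: Amira, Nadia, and Elio each take ₹50,000; Ottilie's ₹50,000 share passes to Ottilie's issue.
Ottilie's share (₹50,000) is divided into 4 shares of ₹12,500: Hamish, Una, Fenna, and Jessamy each take ₹12,500.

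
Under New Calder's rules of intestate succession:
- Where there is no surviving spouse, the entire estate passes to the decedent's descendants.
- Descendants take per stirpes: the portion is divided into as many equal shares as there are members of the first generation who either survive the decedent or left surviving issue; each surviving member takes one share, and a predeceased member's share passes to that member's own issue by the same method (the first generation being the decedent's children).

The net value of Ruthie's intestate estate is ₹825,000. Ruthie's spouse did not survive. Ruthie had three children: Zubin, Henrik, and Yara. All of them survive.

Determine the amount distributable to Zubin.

Zubin receives ₹275,000.

The entire ₹825,000 passes to the descendants.
That amount (₹825,000) is divided into 3 shares of ₹275,000: Zubin, Henrik, and Yara each take ₹275,000.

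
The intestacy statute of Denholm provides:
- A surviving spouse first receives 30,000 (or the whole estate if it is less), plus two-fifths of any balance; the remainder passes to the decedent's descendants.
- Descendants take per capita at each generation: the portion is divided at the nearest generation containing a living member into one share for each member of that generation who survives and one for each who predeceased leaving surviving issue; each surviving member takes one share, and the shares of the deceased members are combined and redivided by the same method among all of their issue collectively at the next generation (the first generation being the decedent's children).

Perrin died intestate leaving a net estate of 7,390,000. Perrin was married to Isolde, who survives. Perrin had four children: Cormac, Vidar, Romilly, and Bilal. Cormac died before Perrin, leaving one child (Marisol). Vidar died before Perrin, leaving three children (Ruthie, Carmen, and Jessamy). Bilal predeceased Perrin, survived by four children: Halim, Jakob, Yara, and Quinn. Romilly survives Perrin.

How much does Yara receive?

Yara receives 414,000.

Isolde first takes 30,000, leaving a balance of 7,360,000. Isolde then takes two-fifths of the balance (2,944,000), for a total of 2,974,000. The remaining 4,416,000 passes to the descendants.
The descendants' portion (4,416,000) is divided at the children's generation into 4 shares of 1,104,000. Romilly takes 1,104,000. The 3 shares of the deceased (Cormac, Vidar, and Bilal) are combined into a pool of 3,312,000.
That pool (3,312,000) is divided at the grandchildren's generation equally among Marisol, Ruthie, Carmen, Jessamy, Halim, Jakob, Yara, and Quinn: 414,000 each.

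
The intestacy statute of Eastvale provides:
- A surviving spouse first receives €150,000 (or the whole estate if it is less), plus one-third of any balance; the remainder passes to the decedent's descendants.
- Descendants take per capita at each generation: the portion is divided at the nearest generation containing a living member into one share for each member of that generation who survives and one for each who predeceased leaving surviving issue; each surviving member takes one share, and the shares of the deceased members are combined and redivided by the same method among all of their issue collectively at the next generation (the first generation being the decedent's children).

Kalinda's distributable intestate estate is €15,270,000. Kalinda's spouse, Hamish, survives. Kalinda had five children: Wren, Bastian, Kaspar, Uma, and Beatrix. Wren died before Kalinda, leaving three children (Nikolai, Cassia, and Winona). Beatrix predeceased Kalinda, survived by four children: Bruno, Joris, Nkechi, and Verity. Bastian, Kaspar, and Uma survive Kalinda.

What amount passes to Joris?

Joris receives €576,000.

Hamish first takes €150,000, leaving a balance of €15,120,000. Hamish then takes one-third of the balance (€5,040,000), for a total of €5,190,000. The remaining €10,080,000 passes to the descendants.
The descendants' portion (€10,080,000) is divided at the children's generation into 5 shares of €2,016,000. Bastian, Kaspar, and Uma each take €2,016,000. The 2 shares of the deceased (Wren and Beatrix) are combined into a pool of €4,032,000.
That pool (€4,032,000) is divided at the grandchildren's generation equally among Nikolai, Cassia, Winona, Bruno, Joris, Nkechi, and Verity: €576,000 each.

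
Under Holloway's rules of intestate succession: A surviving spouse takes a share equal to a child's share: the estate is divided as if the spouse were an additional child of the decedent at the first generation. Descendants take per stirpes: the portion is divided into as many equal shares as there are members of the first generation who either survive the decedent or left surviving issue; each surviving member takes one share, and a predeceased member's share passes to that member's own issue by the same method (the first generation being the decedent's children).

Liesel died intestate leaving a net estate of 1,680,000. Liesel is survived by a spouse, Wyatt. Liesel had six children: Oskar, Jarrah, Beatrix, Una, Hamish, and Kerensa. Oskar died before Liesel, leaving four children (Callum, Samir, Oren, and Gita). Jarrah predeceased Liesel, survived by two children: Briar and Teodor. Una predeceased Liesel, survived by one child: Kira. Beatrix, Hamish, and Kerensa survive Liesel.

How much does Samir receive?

The spouse counts as an additional share at the children's level, so there are 7 primary shares of 240,000. Wyatt takes one such share (240,000).
The children's combined portion (1,440,000) is divided into 6 shares of 240,000: Beatrix, Hamish, and Kerensa each take 240,000; Oskar's 240,000 share passes to Oskar's issue; Jarrah's 240,000 share passes to Jarrah's issue; Una's 240,000 share passes to Una's issue.
Oskar's share (240,000) is divided into 4 shares of 60,000: Callum, Samir, Oren, and Gita each take 60,000.
Jarrah's share (240,000) is divided into 2 shares of 120,000: Briar and Teodor each take 120,000.
Una's share (240,000) passes entirely to Kira.

Samir receives 60,000.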